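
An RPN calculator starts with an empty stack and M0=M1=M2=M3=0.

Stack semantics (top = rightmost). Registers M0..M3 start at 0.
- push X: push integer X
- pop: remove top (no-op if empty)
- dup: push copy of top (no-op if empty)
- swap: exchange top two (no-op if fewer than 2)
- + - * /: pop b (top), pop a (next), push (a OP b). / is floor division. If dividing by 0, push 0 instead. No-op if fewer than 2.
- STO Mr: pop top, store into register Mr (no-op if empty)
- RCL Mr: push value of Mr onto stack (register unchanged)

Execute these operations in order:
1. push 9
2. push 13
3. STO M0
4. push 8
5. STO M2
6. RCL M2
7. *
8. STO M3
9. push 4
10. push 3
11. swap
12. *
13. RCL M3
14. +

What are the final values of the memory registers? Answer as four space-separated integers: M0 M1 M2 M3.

Answer: 13 0 8 72

Derivation:
After op 1 (push 9): stack=[9] mem=[0,0,0,0]
After op 2 (push 13): stack=[9,13] mem=[0,0,0,0]
After op 3 (STO M0): stack=[9] mem=[13,0,0,0]
After op 4 (push 8): stack=[9,8] mem=[13,0,0,0]
After op 5 (STO M2): stack=[9] mem=[13,0,8,0]
After op 6 (RCL M2): stack=[9,8] mem=[13,0,8,0]
After op 7 (*): stack=[72] mem=[13,0,8,0]
After op 8 (STO M3): stack=[empty] mem=[13,0,8,72]
After op 9 (push 4): stack=[4] mem=[13,0,8,72]
After op 10 (push 3): stack=[4,3] mem=[13,0,8,72]
After op 11 (swap): stack=[3,4] mem=[13,0,8,72]
After op 12 (*): stack=[12] mem=[13,0,8,72]
After op 13 (RCL M3): stack=[12,72] mem=[13,0,8,72]
After op 14 (+): stack=[84] mem=[13,0,8,72]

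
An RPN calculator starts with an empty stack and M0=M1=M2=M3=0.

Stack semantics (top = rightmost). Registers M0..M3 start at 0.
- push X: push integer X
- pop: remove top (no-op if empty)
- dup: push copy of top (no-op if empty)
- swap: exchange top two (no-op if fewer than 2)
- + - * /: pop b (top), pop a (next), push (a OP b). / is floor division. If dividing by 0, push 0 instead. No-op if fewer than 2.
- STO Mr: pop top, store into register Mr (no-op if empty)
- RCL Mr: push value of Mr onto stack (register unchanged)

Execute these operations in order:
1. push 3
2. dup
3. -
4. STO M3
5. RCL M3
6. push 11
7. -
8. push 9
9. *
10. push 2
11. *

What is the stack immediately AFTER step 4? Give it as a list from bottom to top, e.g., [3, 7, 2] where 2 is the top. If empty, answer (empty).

After op 1 (push 3): stack=[3] mem=[0,0,0,0]
After op 2 (dup): stack=[3,3] mem=[0,0,0,0]
After op 3 (-): stack=[0] mem=[0,0,0,0]
After op 4 (STO M3): stack=[empty] mem=[0,0,0,0]

(empty)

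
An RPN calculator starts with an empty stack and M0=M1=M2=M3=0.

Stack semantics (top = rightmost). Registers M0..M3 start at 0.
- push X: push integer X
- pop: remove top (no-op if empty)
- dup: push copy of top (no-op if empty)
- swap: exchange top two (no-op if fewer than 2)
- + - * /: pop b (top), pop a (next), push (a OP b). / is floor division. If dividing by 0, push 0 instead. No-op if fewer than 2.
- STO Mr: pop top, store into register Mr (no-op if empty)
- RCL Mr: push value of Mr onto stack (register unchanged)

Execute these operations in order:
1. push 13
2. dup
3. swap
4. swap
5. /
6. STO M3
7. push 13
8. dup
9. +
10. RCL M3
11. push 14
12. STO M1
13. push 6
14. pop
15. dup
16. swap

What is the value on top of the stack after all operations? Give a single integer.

After op 1 (push 13): stack=[13] mem=[0,0,0,0]
After op 2 (dup): stack=[13,13] mem=[0,0,0,0]
After op 3 (swap): stack=[13,13] mem=[0,0,0,0]
After op 4 (swap): stack=[13,13] mem=[0,0,0,0]
After op 5 (/): stack=[1] mem=[0,0,0,0]
After op 6 (STO M3): stack=[empty] mem=[0,0,0,1]
After op 7 (push 13): stack=[13] mem=[0,0,0,1]
After op 8 (dup): stack=[13,13] mem=[0,0,0,1]
After op 9 (+): stack=[26] mem=[0,0,0,1]
After op 10 (RCL M3): stack=[26,1] mem=[0,0,0,1]
After op 11 (push 14): stack=[26,1,14] mem=[0,0,0,1]
After op 12 (STO M1): stack=[26,1] mem=[0,14,0,1]
After op 13 (push 6): stack=[26,1,6] mem=[0,14,0,1]
After op 14 (pop): stack=[26,1] mem=[0,14,0,1]
After op 15 (dup): stack=[26,1,1] mem=[0,14,0,1]
After op 16 (swap): stack=[26,1,1] mem=[0,14,0,1]

Answer: 1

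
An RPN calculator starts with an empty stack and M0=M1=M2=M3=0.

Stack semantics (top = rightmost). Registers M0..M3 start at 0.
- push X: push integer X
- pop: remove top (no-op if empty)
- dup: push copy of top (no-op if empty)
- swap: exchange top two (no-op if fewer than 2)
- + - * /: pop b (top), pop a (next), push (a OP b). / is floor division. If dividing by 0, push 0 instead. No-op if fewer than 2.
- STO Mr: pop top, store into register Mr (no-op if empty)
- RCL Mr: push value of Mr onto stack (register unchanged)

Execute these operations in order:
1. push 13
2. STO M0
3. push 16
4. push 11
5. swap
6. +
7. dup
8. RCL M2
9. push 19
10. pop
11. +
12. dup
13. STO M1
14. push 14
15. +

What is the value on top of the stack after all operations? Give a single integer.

Answer: 41

Derivation:
After op 1 (push 13): stack=[13] mem=[0,0,0,0]
After op 2 (STO M0): stack=[empty] mem=[13,0,0,0]
After op 3 (push 16): stack=[16] mem=[13,0,0,0]
After op 4 (push 11): stack=[16,11] mem=[13,0,0,0]
After op 5 (swap): stack=[11,16] mem=[13,0,0,0]
After op 6 (+): stack=[27] mem=[13,0,0,0]
After op 7 (dup): stack=[27,27] mem=[13,0,0,0]
After op 8 (RCL M2): stack=[27,27,0] mem=[13,0,0,0]
After op 9 (push 19): stack=[27,27,0,19] mem=[13,0,0,0]
After op 10 (pop): stack=[27,27,0] mem=[13,0,0,0]
After op 11 (+): stack=[27,27] mem=[13,0,0,0]
After op 12 (dup): stack=[27,27,27] mem=[13,0,0,0]
After op 13 (STO M1): stack=[27,27] mem=[13,27,0,0]
After op 14 (push 14): stack=[27,27,14] mem=[13,27,0,0]
After op 15 (+): stack=[27,41] mem=[13,27,0,0]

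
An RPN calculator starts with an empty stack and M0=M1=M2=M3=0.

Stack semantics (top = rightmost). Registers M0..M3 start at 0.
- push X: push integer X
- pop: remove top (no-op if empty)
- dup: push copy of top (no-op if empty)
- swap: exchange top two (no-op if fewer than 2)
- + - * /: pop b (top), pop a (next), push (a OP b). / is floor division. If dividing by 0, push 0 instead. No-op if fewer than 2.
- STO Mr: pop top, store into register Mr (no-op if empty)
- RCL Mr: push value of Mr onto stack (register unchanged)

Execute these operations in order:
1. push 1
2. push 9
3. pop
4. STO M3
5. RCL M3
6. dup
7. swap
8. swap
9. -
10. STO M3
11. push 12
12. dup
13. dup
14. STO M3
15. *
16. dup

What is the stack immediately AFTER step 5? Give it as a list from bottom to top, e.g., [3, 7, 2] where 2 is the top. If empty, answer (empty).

After op 1 (push 1): stack=[1] mem=[0,0,0,0]
After op 2 (push 9): stack=[1,9] mem=[0,0,0,0]
After op 3 (pop): stack=[1] mem=[0,0,0,0]
After op 4 (STO M3): stack=[empty] mem=[0,0,0,1]
After op 5 (RCL M3): stack=[1] mem=[0,0,0,1]

[1]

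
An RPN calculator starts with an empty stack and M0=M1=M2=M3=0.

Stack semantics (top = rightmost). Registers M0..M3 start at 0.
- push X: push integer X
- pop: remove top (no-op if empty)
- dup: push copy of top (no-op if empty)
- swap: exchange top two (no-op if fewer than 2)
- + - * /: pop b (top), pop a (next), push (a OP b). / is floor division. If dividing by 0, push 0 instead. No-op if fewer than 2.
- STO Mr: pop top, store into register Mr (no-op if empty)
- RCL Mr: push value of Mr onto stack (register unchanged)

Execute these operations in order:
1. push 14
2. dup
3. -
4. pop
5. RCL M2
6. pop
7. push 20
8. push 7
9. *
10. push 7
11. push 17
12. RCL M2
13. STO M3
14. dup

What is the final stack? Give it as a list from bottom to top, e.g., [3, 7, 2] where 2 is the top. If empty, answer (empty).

Answer: [140, 7, 17, 17]

Derivation:
After op 1 (push 14): stack=[14] mem=[0,0,0,0]
After op 2 (dup): stack=[14,14] mem=[0,0,0,0]
After op 3 (-): stack=[0] mem=[0,0,0,0]
After op 4 (pop): stack=[empty] mem=[0,0,0,0]
After op 5 (RCL M2): stack=[0] mem=[0,0,0,0]
After op 6 (pop): stack=[empty] mem=[0,0,0,0]
After op 7 (push 20): stack=[20] mem=[0,0,0,0]
After op 8 (push 7): stack=[20,7] mem=[0,0,0,0]
After op 9 (*): stack=[140] mem=[0,0,0,0]
After op 10 (push 7): stack=[140,7] mem=[0,0,0,0]
After op 11 (push 17): stack=[140,7,17] mem=[0,0,0,0]
After op 12 (RCL M2): stack=[140,7,17,0] mem=[0,0,0,0]
After op 13 (STO M3): stack=[140,7,17] mem=[0,0,0,0]
After op 14 (dup): stack=[140,7,17,17] mem=[0,0,0,0]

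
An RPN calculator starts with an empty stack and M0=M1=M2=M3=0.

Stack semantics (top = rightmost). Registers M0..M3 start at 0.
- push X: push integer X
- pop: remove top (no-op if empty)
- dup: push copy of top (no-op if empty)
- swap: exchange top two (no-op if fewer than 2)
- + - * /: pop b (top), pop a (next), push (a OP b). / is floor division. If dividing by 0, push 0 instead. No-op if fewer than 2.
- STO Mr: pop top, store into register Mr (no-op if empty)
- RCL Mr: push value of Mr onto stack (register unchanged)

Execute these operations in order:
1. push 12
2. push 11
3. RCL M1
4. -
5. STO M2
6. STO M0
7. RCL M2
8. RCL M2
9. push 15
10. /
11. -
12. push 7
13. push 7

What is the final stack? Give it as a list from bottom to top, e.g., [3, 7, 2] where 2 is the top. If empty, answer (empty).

After op 1 (push 12): stack=[12] mem=[0,0,0,0]
After op 2 (push 11): stack=[12,11] mem=[0,0,0,0]
After op 3 (RCL M1): stack=[12,11,0] mem=[0,0,0,0]
After op 4 (-): stack=[12,11] mem=[0,0,0,0]
After op 5 (STO M2): stack=[12] mem=[0,0,11,0]
After op 6 (STO M0): stack=[empty] mem=[12,0,11,0]
After op 7 (RCL M2): stack=[11] mem=[12,0,11,0]
After op 8 (RCL M2): stack=[11,11] mem=[12,0,11,0]
After op 9 (push 15): stack=[11,11,15] mem=[12,0,11,0]
After op 10 (/): stack=[11,0] mem=[12,0,11,0]
After op 11 (-): stack=[11] mem=[12,0,11,0]
After op 12 (push 7): stack=[11,7] mem=[12,0,11,0]
After op 13 (push 7): stack=[11,7,7] mem=[12,0,11,0]

Answer: [11, 7, 7]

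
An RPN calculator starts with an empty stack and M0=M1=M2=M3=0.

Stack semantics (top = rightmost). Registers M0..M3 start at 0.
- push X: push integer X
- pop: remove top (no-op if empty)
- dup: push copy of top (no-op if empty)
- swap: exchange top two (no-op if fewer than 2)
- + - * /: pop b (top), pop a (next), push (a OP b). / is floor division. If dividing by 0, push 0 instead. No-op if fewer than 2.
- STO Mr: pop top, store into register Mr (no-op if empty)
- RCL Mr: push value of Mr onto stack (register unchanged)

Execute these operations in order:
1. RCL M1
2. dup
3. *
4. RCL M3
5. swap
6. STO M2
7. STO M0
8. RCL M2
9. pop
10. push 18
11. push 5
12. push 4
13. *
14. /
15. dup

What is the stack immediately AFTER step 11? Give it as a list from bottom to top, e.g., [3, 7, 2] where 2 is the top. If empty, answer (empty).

After op 1 (RCL M1): stack=[0] mem=[0,0,0,0]
After op 2 (dup): stack=[0,0] mem=[0,0,0,0]
After op 3 (*): stack=[0] mem=[0,0,0,0]
After op 4 (RCL M3): stack=[0,0] mem=[0,0,0,0]
After op 5 (swap): stack=[0,0] mem=[0,0,0,0]
After op 6 (STO M2): stack=[0] mem=[0,0,0,0]
After op 7 (STO M0): stack=[empty] mem=[0,0,0,0]
After op 8 (RCL M2): stack=[0] mem=[0,0,0,0]
After op 9 (pop): stack=[empty] mem=[0,0,0,0]
After op 10 (push 18): stack=[18] mem=[0,0,0,0]
After op 11 (push 5): stack=[18,5] mem=[0,0,0,0]

[18, 5]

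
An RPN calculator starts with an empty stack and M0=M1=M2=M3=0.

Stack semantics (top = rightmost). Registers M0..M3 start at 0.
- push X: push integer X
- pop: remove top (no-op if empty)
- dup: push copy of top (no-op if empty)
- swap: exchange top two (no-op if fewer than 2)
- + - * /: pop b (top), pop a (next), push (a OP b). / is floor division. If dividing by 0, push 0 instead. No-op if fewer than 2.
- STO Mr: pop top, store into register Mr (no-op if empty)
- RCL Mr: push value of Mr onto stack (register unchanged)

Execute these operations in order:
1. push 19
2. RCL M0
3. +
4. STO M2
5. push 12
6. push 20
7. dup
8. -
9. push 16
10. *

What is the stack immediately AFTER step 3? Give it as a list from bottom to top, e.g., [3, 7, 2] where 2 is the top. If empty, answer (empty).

After op 1 (push 19): stack=[19] mem=[0,0,0,0]
After op 2 (RCL M0): stack=[19,0] mem=[0,0,0,0]
After op 3 (+): stack=[19] mem=[0,0,0,0]

[19]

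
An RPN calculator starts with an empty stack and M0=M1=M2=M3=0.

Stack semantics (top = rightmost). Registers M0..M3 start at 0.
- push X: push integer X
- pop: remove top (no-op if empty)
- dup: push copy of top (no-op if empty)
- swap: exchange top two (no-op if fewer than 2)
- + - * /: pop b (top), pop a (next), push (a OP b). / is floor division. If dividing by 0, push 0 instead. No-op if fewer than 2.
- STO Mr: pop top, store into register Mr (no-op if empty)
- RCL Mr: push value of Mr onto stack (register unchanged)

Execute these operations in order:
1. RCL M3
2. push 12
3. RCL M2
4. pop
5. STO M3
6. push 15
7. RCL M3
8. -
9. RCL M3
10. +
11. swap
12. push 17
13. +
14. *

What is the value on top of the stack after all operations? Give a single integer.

Answer: 255

Derivation:
After op 1 (RCL M3): stack=[0] mem=[0,0,0,0]
After op 2 (push 12): stack=[0,12] mem=[0,0,0,0]
After op 3 (RCL M2): stack=[0,12,0] mem=[0,0,0,0]
After op 4 (pop): stack=[0,12] mem=[0,0,0,0]
After op 5 (STO M3): stack=[0] mem=[0,0,0,12]
After op 6 (push 15): stack=[0,15] mem=[0,0,0,12]
After op 7 (RCL M3): stack=[0,15,12] mem=[0,0,0,12]
After op 8 (-): stack=[0,3] mem=[0,0,0,12]
After op 9 (RCL M3): stack=[0,3,12] mem=[0,0,0,12]
After op 10 (+): stack=[0,15] mem=[0,0,0,12]
After op 11 (swap): stack=[15,0] mem=[0,0,0,12]
After op 12 (push 17): stack=[15,0,17] mem=[0,0,0,12]
After op 13 (+): stack=[15,17] mem=[0,0,0,12]
After op 14 (*): stack=[255] mem=[0,0,0,12]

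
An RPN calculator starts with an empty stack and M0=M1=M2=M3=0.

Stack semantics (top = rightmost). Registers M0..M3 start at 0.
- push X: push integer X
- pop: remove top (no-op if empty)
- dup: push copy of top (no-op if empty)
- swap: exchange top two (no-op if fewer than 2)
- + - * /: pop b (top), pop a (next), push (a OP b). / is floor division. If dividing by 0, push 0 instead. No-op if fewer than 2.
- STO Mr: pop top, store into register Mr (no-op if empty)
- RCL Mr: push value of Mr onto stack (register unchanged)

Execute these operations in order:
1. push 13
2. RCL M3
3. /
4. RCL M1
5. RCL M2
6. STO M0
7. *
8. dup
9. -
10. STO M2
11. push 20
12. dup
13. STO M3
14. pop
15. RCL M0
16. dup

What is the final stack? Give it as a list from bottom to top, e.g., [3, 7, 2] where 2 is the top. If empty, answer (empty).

After op 1 (push 13): stack=[13] mem=[0,0,0,0]
After op 2 (RCL M3): stack=[13,0] mem=[0,0,0,0]
After op 3 (/): stack=[0] mem=[0,0,0,0]
After op 4 (RCL M1): stack=[0,0] mem=[0,0,0,0]
After op 5 (RCL M2): stack=[0,0,0] mem=[0,0,0,0]
After op 6 (STO M0): stack=[0,0] mem=[0,0,0,0]
After op 7 (*): stack=[0] mem=[0,0,0,0]
After op 8 (dup): stack=[0,0] mem=[0,0,0,0]
After op 9 (-): stack=[0] mem=[0,0,0,0]
After op 10 (STO M2): stack=[empty] mem=[0,0,0,0]
After op 11 (push 20): stack=[20] mem=[0,0,0,0]
After op 12 (dup): stack=[20,20] mem=[0,0,0,0]
After op 13 (STO M3): stack=[20] mem=[0,0,0,20]
After op 14 (pop): stack=[empty] mem=[0,0,0,20]
After op 15 (RCL M0): stack=[0] mem=[0,0,0,20]
After op 16 (dup): stack=[0,0] mem=[0,0,0,20]

Answer: [0, 0]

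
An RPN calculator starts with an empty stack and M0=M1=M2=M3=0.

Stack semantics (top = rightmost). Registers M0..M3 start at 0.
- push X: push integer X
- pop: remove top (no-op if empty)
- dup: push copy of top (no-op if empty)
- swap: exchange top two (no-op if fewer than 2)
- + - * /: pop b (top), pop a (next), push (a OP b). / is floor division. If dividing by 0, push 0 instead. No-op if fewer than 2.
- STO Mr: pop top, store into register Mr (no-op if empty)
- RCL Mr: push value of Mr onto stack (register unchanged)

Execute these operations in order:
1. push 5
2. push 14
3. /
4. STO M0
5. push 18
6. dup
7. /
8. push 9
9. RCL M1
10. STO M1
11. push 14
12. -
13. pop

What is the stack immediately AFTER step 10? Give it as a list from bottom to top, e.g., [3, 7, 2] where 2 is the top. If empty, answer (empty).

After op 1 (push 5): stack=[5] mem=[0,0,0,0]
After op 2 (push 14): stack=[5,14] mem=[0,0,0,0]
After op 3 (/): stack=[0] mem=[0,0,0,0]
After op 4 (STO M0): stack=[empty] mem=[0,0,0,0]
After op 5 (push 18): stack=[18] mem=[0,0,0,0]
After op 6 (dup): stack=[18,18] mem=[0,0,0,0]
After op 7 (/): stack=[1] mem=[0,0,0,0]
After op 8 (push 9): stack=[1,9] mem=[0,0,0,0]
After op 9 (RCL M1): stack=[1,9,0] mem=[0,0,0,0]
After op 10 (STO M1): stack=[1,9] mem=[0,0,0,0]

[1, 9]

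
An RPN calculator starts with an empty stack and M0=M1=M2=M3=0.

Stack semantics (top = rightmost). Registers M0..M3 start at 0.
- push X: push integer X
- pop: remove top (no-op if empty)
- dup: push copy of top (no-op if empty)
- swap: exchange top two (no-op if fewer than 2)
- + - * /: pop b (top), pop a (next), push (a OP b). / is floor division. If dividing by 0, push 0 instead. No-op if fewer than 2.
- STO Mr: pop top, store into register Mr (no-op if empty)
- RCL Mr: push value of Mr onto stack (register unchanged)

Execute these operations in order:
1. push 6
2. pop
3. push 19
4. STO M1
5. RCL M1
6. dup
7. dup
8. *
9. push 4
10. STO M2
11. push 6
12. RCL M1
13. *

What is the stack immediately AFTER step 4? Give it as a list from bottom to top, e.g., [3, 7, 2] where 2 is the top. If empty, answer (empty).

After op 1 (push 6): stack=[6] mem=[0,0,0,0]
After op 2 (pop): stack=[empty] mem=[0,0,0,0]
After op 3 (push 19): stack=[19] mem=[0,0,0,0]
After op 4 (STO M1): stack=[empty] mem=[0,19,0,0]

(empty)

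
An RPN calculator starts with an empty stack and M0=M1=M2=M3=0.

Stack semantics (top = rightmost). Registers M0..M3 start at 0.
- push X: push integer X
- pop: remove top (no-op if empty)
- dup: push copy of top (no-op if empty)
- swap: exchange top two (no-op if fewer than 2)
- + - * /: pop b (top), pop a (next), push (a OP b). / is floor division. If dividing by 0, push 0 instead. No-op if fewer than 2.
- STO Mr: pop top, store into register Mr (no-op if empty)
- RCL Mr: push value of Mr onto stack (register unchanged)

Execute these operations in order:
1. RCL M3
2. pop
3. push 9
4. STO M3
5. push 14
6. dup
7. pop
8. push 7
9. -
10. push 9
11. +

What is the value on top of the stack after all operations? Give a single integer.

Answer: 16

Derivation:
After op 1 (RCL M3): stack=[0] mem=[0,0,0,0]
After op 2 (pop): stack=[empty] mem=[0,0,0,0]
After op 3 (push 9): stack=[9] mem=[0,0,0,0]
After op 4 (STO M3): stack=[empty] mem=[0,0,0,9]
After op 5 (push 14): stack=[14] mem=[0,0,0,9]
After op 6 (dup): stack=[14,14] mem=[0,0,0,9]
After op 7 (pop): stack=[14] mem=[0,0,0,9]
After op 8 (push 7): stack=[14,7] mem=[0,0,0,9]
After op 9 (-): stack=[7] mem=[0,0,0,9]
After op 10 (push 9): stack=[7,9] mem=[0,0,0,9]
After op 11 (+): stack=[16] mem=[0,0,0,9]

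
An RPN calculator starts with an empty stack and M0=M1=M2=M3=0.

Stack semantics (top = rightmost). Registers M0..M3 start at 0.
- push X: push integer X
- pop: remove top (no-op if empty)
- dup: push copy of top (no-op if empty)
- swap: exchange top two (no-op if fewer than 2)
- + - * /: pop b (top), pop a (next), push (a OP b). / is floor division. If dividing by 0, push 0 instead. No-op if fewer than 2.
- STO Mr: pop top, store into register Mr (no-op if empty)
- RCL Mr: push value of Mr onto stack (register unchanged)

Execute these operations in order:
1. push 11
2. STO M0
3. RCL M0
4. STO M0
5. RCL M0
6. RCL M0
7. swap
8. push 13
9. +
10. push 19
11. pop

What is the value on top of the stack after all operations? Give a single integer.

After op 1 (push 11): stack=[11] mem=[0,0,0,0]
After op 2 (STO M0): stack=[empty] mem=[11,0,0,0]
After op 3 (RCL M0): stack=[11] mem=[11,0,0,0]
After op 4 (STO M0): stack=[empty] mem=[11,0,0,0]
After op 5 (RCL M0): stack=[11] mem=[11,0,0,0]
After op 6 (RCL M0): stack=[11,11] mem=[11,0,0,0]
After op 7 (swap): stack=[11,11] mem=[11,0,0,0]
After op 8 (push 13): stack=[11,11,13] mem=[11,0,0,0]
After op 9 (+): stack=[11,24] mem=[11,0,0,0]
After op 10 (push 19): stack=[11,24,19] mem=[11,0,0,0]
After op 11 (pop): stack=[11,24] mem=[11,0,0,0]

Answer: 24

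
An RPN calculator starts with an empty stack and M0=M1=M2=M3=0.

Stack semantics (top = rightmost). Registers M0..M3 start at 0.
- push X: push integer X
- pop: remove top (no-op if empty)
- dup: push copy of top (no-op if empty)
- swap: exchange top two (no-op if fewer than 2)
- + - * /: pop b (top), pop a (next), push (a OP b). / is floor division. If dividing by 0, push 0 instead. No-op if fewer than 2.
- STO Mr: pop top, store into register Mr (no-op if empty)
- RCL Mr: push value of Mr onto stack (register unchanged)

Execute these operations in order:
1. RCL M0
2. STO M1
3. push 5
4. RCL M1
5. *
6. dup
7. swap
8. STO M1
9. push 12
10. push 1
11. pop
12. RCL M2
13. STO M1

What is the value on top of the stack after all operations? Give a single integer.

After op 1 (RCL M0): stack=[0] mem=[0,0,0,0]
After op 2 (STO M1): stack=[empty] mem=[0,0,0,0]
After op 3 (push 5): stack=[5] mem=[0,0,0,0]
After op 4 (RCL M1): stack=[5,0] mem=[0,0,0,0]
After op 5 (*): stack=[0] mem=[0,0,0,0]
After op 6 (dup): stack=[0,0] mem=[0,0,0,0]
After op 7 (swap): stack=[0,0] mem=[0,0,0,0]
After op 8 (STO M1): stack=[0] mem=[0,0,0,0]
After op 9 (push 12): stack=[0,12] mem=[0,0,0,0]
After op 10 (push 1): stack=[0,12,1] mem=[0,0,0,0]
After op 11 (pop): stack=[0,12] mem=[0,0,0,0]
After op 12 (RCL M2): stack=[0,12,0] mem=[0,0,0,0]
After op 13 (STO M1): stack=[0,12] mem=[0,0,0,0]

Answer: 12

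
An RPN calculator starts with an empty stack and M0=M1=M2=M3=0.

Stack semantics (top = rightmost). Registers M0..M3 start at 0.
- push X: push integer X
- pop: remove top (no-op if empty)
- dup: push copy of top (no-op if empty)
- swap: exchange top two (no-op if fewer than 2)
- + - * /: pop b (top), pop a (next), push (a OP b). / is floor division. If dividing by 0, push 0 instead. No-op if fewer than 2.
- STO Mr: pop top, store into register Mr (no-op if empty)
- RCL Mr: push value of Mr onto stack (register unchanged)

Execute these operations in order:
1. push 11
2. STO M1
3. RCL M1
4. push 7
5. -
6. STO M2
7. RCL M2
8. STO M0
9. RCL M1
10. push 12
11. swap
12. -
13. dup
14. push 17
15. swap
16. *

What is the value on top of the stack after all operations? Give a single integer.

Answer: 17

Derivation:
After op 1 (push 11): stack=[11] mem=[0,0,0,0]
After op 2 (STO M1): stack=[empty] mem=[0,11,0,0]
After op 3 (RCL M1): stack=[11] mem=[0,11,0,0]
After op 4 (push 7): stack=[11,7] mem=[0,11,0,0]
After op 5 (-): stack=[4] mem=[0,11,0,0]
After op 6 (STO M2): stack=[empty] mem=[0,11,4,0]
After op 7 (RCL M2): stack=[4] mem=[0,11,4,0]
After op 8 (STO M0): stack=[empty] mem=[4,11,4,0]
After op 9 (RCL M1): stack=[11] mem=[4,11,4,0]
After op 10 (push 12): stack=[11,12] mem=[4,11,4,0]
After op 11 (swap): stack=[12,11] mem=[4,11,4,0]
After op 12 (-): stack=[1] mem=[4,11,4,0]
After op 13 (dup): stack=[1,1] mem=[4,11,4,0]
After op 14 (push 17): stack=[1,1,17] mem=[4,11,4,0]
After op 15 (swap): stack=[1,17,1] mem=[4,11,4,0]
After op 16 (*): stack=[1,17] mem=[4,11,4,0]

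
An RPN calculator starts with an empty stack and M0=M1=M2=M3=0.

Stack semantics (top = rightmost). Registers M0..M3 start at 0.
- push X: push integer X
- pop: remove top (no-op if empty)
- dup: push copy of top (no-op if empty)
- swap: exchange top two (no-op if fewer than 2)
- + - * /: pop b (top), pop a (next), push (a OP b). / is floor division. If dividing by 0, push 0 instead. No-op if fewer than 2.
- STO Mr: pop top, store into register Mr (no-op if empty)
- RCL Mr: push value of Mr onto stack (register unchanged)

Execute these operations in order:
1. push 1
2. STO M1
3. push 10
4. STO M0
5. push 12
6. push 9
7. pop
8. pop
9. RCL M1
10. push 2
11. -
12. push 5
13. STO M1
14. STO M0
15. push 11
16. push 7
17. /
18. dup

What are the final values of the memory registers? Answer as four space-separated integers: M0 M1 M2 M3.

Answer: -1 5 0 0

Derivation:
After op 1 (push 1): stack=[1] mem=[0,0,0,0]
After op 2 (STO M1): stack=[empty] mem=[0,1,0,0]
After op 3 (push 10): stack=[10] mem=[0,1,0,0]
After op 4 (STO M0): stack=[empty] mem=[10,1,0,0]
After op 5 (push 12): stack=[12] mem=[10,1,0,0]
After op 6 (push 9): stack=[12,9] mem=[10,1,0,0]
After op 7 (pop): stack=[12] mem=[10,1,0,0]
After op 8 (pop): stack=[empty] mem=[10,1,0,0]
After op 9 (RCL M1): stack=[1] mem=[10,1,0,0]
After op 10 (push 2): stack=[1,2] mem=[10,1,0,0]
After op 11 (-): stack=[-1] mem=[10,1,0,0]
After op 12 (push 5): stack=[-1,5] mem=[10,1,0,0]
After op 13 (STO M1): stack=[-1] mem=[10,5,0,0]
After op 14 (STO M0): stack=[empty] mem=[-1,5,0,0]
After op 15 (push 11): stack=[11] mem=[-1,5,0,0]
After op 16 (push 7): stack=[11,7] mem=[-1,5,0,0]
After op 17 (/): stack=[1] mem=[-1,5,0,0]
After op 18 (dup): stack=[1,1] mem=[-1,5,0,0]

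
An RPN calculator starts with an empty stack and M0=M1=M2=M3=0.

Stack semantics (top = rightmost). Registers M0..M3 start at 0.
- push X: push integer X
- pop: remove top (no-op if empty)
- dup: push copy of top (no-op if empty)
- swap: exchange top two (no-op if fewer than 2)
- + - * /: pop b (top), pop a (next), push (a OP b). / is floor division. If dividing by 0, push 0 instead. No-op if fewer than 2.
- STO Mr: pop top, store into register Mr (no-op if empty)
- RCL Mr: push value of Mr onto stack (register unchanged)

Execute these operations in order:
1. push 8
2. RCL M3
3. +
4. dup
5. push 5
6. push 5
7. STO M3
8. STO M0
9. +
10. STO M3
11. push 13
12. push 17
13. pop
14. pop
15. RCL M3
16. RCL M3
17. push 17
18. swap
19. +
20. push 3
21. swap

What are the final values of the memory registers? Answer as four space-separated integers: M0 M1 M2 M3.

After op 1 (push 8): stack=[8] mem=[0,0,0,0]
After op 2 (RCL M3): stack=[8,0] mem=[0,0,0,0]
After op 3 (+): stack=[8] mem=[0,0,0,0]
After op 4 (dup): stack=[8,8] mem=[0,0,0,0]
After op 5 (push 5): stack=[8,8,5] mem=[0,0,0,0]
After op 6 (push 5): stack=[8,8,5,5] mem=[0,0,0,0]
After op 7 (STO M3): stack=[8,8,5] mem=[0,0,0,5]
After op 8 (STO M0): stack=[8,8] mem=[5,0,0,5]
After op 9 (+): stack=[16] mem=[5,0,0,5]
After op 10 (STO M3): stack=[empty] mem=[5,0,0,16]
After op 11 (push 13): stack=[13] mem=[5,0,0,16]
After op 12 (push 17): stack=[13,17] mem=[5,0,0,16]
After op 13 (pop): stack=[13] mem=[5,0,0,16]
After op 14 (pop): stack=[empty] mem=[5,0,0,16]
After op 15 (RCL M3): stack=[16] mem=[5,0,0,16]
After op 16 (RCL M3): stack=[16,16] mem=[5,0,0,16]
After op 17 (push 17): stack=[16,16,17] mem=[5,0,0,16]
After op 18 (swap): stack=[16,17,16] mem=[5,0,0,16]
After op 19 (+): stack=[16,33] mem=[5,0,0,16]
After op 20 (push 3): stack=[16,33,3] mem=[5,0,0,16]
After op 21 (swap): stack=[16,3,33] mem=[5,0,0,16]

Answer: 5 0 0 16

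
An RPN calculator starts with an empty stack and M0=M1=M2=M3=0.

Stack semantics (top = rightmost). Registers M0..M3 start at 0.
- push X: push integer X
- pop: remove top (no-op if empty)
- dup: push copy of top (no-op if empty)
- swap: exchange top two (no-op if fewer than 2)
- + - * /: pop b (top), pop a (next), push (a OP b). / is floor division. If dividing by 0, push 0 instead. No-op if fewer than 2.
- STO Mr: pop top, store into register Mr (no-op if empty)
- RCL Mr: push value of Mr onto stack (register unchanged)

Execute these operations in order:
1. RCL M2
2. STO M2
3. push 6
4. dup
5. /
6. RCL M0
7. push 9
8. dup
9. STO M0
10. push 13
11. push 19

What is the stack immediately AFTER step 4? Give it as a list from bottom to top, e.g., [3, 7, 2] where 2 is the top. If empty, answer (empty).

After op 1 (RCL M2): stack=[0] mem=[0,0,0,0]
After op 2 (STO M2): stack=[empty] mem=[0,0,0,0]
After op 3 (push 6): stack=[6] mem=[0,0,0,0]
After op 4 (dup): stack=[6,6] mem=[0,0,0,0]

[6, 6]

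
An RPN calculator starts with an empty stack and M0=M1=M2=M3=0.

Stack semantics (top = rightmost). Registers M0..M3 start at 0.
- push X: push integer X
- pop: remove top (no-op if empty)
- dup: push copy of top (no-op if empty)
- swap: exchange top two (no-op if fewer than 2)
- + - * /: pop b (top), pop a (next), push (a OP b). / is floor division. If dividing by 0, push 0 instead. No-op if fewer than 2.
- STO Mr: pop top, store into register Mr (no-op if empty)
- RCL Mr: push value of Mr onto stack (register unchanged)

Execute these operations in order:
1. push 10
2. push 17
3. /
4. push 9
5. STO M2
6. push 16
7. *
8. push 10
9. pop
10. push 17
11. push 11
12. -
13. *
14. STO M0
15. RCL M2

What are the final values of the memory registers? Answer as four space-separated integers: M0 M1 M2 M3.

After op 1 (push 10): stack=[10] mem=[0,0,0,0]
After op 2 (push 17): stack=[10,17] mem=[0,0,0,0]
After op 3 (/): stack=[0] mem=[0,0,0,0]
After op 4 (push 9): stack=[0,9] mem=[0,0,0,0]
After op 5 (STO M2): stack=[0] mem=[0,0,9,0]
After op 6 (push 16): stack=[0,16] mem=[0,0,9,0]
After op 7 (*): stack=[0] mem=[0,0,9,0]
After op 8 (push 10): stack=[0,10] mem=[0,0,9,0]
After op 9 (pop): stack=[0] mem=[0,0,9,0]
After op 10 (push 17): stack=[0,17] mem=[0,0,9,0]
After op 11 (push 11): stack=[0,17,11] mem=[0,0,9,0]
After op 12 (-): stack=[0,6] mem=[0,0,9,0]
After op 13 (*): stack=[0] mem=[0,0,9,0]
After op 14 (STO M0): stack=[empty] mem=[0,0,9,0]
After op 15 (RCL M2): stack=[9] mem=[0,0,9,0]

Answer: 0 0 9 0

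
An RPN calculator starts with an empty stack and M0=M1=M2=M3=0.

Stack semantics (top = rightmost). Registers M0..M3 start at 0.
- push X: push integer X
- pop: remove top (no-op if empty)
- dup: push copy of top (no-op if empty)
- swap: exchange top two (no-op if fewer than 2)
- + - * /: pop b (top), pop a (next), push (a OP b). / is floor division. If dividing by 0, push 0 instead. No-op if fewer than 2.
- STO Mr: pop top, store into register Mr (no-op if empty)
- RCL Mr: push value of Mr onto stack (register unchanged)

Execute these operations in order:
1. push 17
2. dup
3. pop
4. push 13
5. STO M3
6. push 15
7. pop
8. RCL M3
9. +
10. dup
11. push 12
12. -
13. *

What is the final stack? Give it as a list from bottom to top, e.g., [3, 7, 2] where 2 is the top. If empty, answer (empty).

Answer: [540]

Derivation:
After op 1 (push 17): stack=[17] mem=[0,0,0,0]
After op 2 (dup): stack=[17,17] mem=[0,0,0,0]
After op 3 (pop): stack=[17] mem=[0,0,0,0]
After op 4 (push 13): stack=[17,13] mem=[0,0,0,0]
After op 5 (STO M3): stack=[17] mem=[0,0,0,13]
After op 6 (push 15): stack=[17,15] mem=[0,0,0,13]
After op 7 (pop): stack=[17] mem=[0,0,0,13]
After op 8 (RCL M3): stack=[17,13] mem=[0,0,0,13]
After op 9 (+): stack=[30] mem=[0,0,0,13]
After op 10 (dup): stack=[30,30] mem=[0,0,0,13]
After op 11 (push 12): stack=[30,30,12] mem=[0,0,0,13]
After op 12 (-): stack=[30,18] mem=[0,0,0,13]
After op 13 (*): stack=[540] mem=[0,0,0,13]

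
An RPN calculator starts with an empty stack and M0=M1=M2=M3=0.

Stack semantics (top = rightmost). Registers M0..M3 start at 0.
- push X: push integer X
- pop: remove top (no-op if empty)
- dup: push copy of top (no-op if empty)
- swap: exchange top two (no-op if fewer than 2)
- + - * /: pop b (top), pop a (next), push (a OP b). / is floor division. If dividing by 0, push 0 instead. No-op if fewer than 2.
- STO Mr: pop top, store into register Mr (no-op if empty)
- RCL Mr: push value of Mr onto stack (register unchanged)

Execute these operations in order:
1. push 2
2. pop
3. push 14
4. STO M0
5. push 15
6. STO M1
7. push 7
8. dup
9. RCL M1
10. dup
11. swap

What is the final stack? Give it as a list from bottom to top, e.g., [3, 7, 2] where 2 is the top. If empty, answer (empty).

Answer: [7, 7, 15, 15]

Derivation:
After op 1 (push 2): stack=[2] mem=[0,0,0,0]
After op 2 (pop): stack=[empty] mem=[0,0,0,0]
After op 3 (push 14): stack=[14] mem=[0,0,0,0]
After op 4 (STO M0): stack=[empty] mem=[14,0,0,0]
After op 5 (push 15): stack=[15] mem=[14,0,0,0]
After op 6 (STO M1): stack=[empty] mem=[14,15,0,0]
After op 7 (push 7): stack=[7] mem=[14,15,0,0]
After op 8 (dup): stack=[7,7] mem=[14,15,0,0]
After op 9 (RCL M1): stack=[7,7,15] mem=[14,15,0,0]
After op 10 (dup): stack=[7,7,15,15] mem=[14,15,0,0]
After op 11 (swap): stack=[7,7,15,15] mem=[14,15,0,0]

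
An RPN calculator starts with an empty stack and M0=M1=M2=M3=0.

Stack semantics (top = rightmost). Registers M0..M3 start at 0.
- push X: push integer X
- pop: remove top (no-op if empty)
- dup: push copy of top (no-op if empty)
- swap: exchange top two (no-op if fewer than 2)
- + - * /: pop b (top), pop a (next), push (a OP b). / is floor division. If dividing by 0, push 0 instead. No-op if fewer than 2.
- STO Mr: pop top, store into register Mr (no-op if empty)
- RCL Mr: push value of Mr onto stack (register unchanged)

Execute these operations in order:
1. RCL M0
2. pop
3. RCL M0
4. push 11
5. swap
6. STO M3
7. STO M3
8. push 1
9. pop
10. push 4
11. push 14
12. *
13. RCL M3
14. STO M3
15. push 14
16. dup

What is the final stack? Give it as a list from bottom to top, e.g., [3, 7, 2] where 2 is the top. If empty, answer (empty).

Answer: [56, 14, 14]

Derivation:
After op 1 (RCL M0): stack=[0] mem=[0,0,0,0]
After op 2 (pop): stack=[empty] mem=[0,0,0,0]
After op 3 (RCL M0): stack=[0] mem=[0,0,0,0]
After op 4 (push 11): stack=[0,11] mem=[0,0,0,0]
After op 5 (swap): stack=[11,0] mem=[0,0,0,0]
After op 6 (STO M3): stack=[11] mem=[0,0,0,0]
After op 7 (STO M3): stack=[empty] mem=[0,0,0,11]
After op 8 (push 1): stack=[1] mem=[0,0,0,11]
After op 9 (pop): stack=[empty] mem=[0,0,0,11]
After op 10 (push 4): stack=[4] mem=[0,0,0,11]
After op 11 (push 14): stack=[4,14] mem=[0,0,0,11]
After op 12 (*): stack=[56] mem=[0,0,0,11]
After op 13 (RCL M3): stack=[56,11] mem=[0,0,0,11]
After op 14 (STO M3): stack=[56] mem=[0,0,0,11]
After op 15 (push 14): stack=[56,14] mem=[0,0,0,11]
After op 16 (dup): stack=[56,14,14] mem=[0,0,0,11]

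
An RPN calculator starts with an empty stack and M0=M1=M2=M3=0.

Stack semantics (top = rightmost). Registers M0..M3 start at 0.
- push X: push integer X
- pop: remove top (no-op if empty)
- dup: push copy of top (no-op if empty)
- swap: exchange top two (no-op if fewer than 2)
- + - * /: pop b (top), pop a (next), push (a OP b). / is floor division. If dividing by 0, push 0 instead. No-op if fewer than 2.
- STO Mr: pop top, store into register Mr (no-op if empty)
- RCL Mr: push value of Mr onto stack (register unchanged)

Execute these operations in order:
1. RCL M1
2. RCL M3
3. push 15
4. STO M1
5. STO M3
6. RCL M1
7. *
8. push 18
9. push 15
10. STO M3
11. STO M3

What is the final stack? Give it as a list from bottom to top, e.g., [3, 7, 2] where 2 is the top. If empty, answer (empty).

Answer: [0]

Derivation:
After op 1 (RCL M1): stack=[0] mem=[0,0,0,0]
After op 2 (RCL M3): stack=[0,0] mem=[0,0,0,0]
After op 3 (push 15): stack=[0,0,15] mem=[0,0,0,0]
After op 4 (STO M1): stack=[0,0] mem=[0,15,0,0]
After op 5 (STO M3): stack=[0] mem=[0,15,0,0]
After op 6 (RCL M1): stack=[0,15] mem=[0,15,0,0]
After op 7 (*): stack=[0] mem=[0,15,0,0]
After op 8 (push 18): stack=[0,18] mem=[0,15,0,0]
After op 9 (push 15): stack=[0,18,15] mem=[0,15,0,0]
After op 10 (STO M3): stack=[0,18] mem=[0,15,0,15]
After op 11 (STO M3): stack=[0] mem=[0,15,0,18]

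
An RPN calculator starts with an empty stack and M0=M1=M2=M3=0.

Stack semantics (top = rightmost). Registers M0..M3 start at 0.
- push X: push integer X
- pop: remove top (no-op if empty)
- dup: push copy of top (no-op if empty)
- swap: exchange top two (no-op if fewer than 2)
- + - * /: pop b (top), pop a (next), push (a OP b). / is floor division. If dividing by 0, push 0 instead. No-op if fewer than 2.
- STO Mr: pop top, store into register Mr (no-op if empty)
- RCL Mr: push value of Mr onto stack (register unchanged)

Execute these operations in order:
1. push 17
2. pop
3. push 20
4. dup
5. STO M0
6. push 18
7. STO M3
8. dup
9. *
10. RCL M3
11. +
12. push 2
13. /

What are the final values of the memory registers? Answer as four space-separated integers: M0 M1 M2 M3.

After op 1 (push 17): stack=[17] mem=[0,0,0,0]
After op 2 (pop): stack=[empty] mem=[0,0,0,0]
After op 3 (push 20): stack=[20] mem=[0,0,0,0]
After op 4 (dup): stack=[20,20] mem=[0,0,0,0]
After op 5 (STO M0): stack=[20] mem=[20,0,0,0]
After op 6 (push 18): stack=[20,18] mem=[20,0,0,0]
After op 7 (STO M3): stack=[20] mem=[20,0,0,18]
After op 8 (dup): stack=[20,20] mem=[20,0,0,18]
After op 9 (*): stack=[400] mem=[20,0,0,18]
After op 10 (RCL M3): stack=[400,18] mem=[20,0,0,18]
After op 11 (+): stack=[418] mem=[20,0,0,18]
After op 12 (push 2): stack=[418,2] mem=[20,0,0,18]
After op 13 (/): stack=[209] mem=[20,0,0,18]

Answer: 20 0 0 18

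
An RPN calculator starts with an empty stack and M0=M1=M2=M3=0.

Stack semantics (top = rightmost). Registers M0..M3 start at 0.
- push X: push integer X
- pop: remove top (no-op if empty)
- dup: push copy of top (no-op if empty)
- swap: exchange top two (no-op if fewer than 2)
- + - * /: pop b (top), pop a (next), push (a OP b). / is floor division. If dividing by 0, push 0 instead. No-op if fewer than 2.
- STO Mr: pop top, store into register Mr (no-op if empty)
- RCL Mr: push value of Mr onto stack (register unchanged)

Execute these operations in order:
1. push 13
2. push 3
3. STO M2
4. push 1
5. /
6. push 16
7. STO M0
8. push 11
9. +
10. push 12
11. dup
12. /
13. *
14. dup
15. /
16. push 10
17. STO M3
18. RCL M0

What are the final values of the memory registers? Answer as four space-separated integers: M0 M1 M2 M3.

After op 1 (push 13): stack=[13] mem=[0,0,0,0]
After op 2 (push 3): stack=[13,3] mem=[0,0,0,0]
After op 3 (STO M2): stack=[13] mem=[0,0,3,0]
After op 4 (push 1): stack=[13,1] mem=[0,0,3,0]
After op 5 (/): stack=[13] mem=[0,0,3,0]
After op 6 (push 16): stack=[13,16] mem=[0,0,3,0]
After op 7 (STO M0): stack=[13] mem=[16,0,3,0]
After op 8 (push 11): stack=[13,11] mem=[16,0,3,0]
After op 9 (+): stack=[24] mem=[16,0,3,0]
After op 10 (push 12): stack=[24,12] mem=[16,0,3,0]
After op 11 (dup): stack=[24,12,12] mem=[16,0,3,0]
After op 12 (/): stack=[24,1] mem=[16,0,3,0]
After op 13 (*): stack=[24] mem=[16,0,3,0]
After op 14 (dup): stack=[24,24] mem=[16,0,3,0]
After op 15 (/): stack=[1] mem=[16,0,3,0]
After op 16 (push 10): stack=[1,10] mem=[16,0,3,0]
After op 17 (STO M3): stack=[1] mem=[16,0,3,10]
After op 18 (RCL M0): stack=[1,16] mem=[16,0,3,10]

Answer: 16 0 3 10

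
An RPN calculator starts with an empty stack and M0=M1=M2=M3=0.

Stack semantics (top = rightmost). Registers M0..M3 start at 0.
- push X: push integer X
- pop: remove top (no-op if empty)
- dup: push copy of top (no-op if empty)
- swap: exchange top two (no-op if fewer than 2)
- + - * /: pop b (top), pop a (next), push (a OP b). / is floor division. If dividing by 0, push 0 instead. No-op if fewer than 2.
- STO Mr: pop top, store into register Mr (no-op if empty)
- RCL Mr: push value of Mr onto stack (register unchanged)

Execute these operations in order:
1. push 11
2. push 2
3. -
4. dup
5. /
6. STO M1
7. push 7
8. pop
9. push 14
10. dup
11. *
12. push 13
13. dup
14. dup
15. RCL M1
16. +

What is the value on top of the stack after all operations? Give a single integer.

After op 1 (push 11): stack=[11] mem=[0,0,0,0]
After op 2 (push 2): stack=[11,2] mem=[0,0,0,0]
After op 3 (-): stack=[9] mem=[0,0,0,0]
After op 4 (dup): stack=[9,9] mem=[0,0,0,0]
After op 5 (/): stack=[1] mem=[0,0,0,0]
After op 6 (STO M1): stack=[empty] mem=[0,1,0,0]
After op 7 (push 7): stack=[7] mem=[0,1,0,0]
After op 8 (pop): stack=[empty] mem=[0,1,0,0]
After op 9 (push 14): stack=[14] mem=[0,1,0,0]
After op 10 (dup): stack=[14,14] mem=[0,1,0,0]
After op 11 (*): stack=[196] mem=[0,1,0,0]
After op 12 (push 13): stack=[196,13] mem=[0,1,0,0]
After op 13 (dup): stack=[196,13,13] mem=[0,1,0,0]
After op 14 (dup): stack=[196,13,13,13] mem=[0,1,0,0]
After op 15 (RCL M1): stack=[196,13,13,13,1] mem=[0,1,0,0]
After op 16 (+): stack=[196,13,13,14] mem=[0,1,0,0]

Answer: 14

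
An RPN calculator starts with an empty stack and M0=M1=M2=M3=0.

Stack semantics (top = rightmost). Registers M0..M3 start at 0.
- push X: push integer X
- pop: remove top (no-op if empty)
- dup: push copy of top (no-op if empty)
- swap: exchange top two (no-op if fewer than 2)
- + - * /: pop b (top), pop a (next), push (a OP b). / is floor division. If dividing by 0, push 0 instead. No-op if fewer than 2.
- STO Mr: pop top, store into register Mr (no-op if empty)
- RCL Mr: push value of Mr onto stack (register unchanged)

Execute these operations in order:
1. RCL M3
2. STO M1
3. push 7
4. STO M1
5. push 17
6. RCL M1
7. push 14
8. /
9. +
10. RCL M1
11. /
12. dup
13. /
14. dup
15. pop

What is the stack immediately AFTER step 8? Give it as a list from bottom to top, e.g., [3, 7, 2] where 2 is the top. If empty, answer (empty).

After op 1 (RCL M3): stack=[0] mem=[0,0,0,0]
After op 2 (STO M1): stack=[empty] mem=[0,0,0,0]
After op 3 (push 7): stack=[7] mem=[0,0,0,0]
After op 4 (STO M1): stack=[empty] mem=[0,7,0,0]
After op 5 (push 17): stack=[17] mem=[0,7,0,0]
After op 6 (RCL M1): stack=[17,7] mem=[0,7,0,0]
After op 7 (push 14): stack=[17,7,14] mem=[0,7,0,0]
After op 8 (/): stack=[17,0] mem=[0,7,0,0]

[17, 0]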